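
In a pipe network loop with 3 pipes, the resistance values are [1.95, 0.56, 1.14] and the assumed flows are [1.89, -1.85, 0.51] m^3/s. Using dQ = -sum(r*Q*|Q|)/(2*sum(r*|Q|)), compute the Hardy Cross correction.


Numerator terms (r*Q*|Q|): 1.95*1.89*|1.89| = 6.9656; 0.56*-1.85*|-1.85| = -1.9166; 1.14*0.51*|0.51| = 0.2965.
Sum of numerator = 5.3455.
Denominator terms (r*|Q|): 1.95*|1.89| = 3.6855; 0.56*|-1.85| = 1.036; 1.14*|0.51| = 0.5814.
2 * sum of denominator = 2 * 5.3029 = 10.6058.
dQ = -5.3455 / 10.6058 = -0.504 m^3/s.

-0.504


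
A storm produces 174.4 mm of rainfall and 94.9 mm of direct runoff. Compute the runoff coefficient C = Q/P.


The runoff coefficient C = runoff depth / rainfall depth.
C = 94.9 / 174.4
  = 0.5442.

0.5442


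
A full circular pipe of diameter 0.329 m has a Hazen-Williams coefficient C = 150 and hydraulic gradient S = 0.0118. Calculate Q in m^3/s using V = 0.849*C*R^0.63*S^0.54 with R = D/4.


For a full circular pipe, R = D/4 = 0.329/4 = 0.0823 m.
V = 0.849 * 150 * 0.0823^0.63 * 0.0118^0.54
  = 0.849 * 150 * 0.20727 * 0.090953
  = 2.4008 m/s.
Pipe area A = pi*D^2/4 = pi*0.329^2/4 = 0.085 m^2.
Q = A * V = 0.085 * 2.4008 = 0.2041 m^3/s.

0.2041


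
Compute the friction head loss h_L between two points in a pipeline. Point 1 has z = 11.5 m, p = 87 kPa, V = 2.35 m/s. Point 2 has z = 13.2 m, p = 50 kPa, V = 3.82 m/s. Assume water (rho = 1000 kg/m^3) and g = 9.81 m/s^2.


Total head at each section: H = z + p/(rho*g) + V^2/(2g).
H1 = 11.5 + 87*1000/(1000*9.81) + 2.35^2/(2*9.81)
   = 11.5 + 8.869 + 0.2815
   = 20.65 m.
H2 = 13.2 + 50*1000/(1000*9.81) + 3.82^2/(2*9.81)
   = 13.2 + 5.097 + 0.7438
   = 19.041 m.
h_L = H1 - H2 = 20.65 - 19.041 = 1.609 m.

1.609


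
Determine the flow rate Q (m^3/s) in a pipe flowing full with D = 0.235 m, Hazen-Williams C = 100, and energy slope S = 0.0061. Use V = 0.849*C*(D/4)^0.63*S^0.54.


For a full circular pipe, R = D/4 = 0.235/4 = 0.0587 m.
V = 0.849 * 100 * 0.0587^0.63 * 0.0061^0.54
  = 0.849 * 100 * 0.167678 * 0.063691
  = 0.9067 m/s.
Pipe area A = pi*D^2/4 = pi*0.235^2/4 = 0.0434 m^2.
Q = A * V = 0.0434 * 0.9067 = 0.0393 m^3/s.

0.0393


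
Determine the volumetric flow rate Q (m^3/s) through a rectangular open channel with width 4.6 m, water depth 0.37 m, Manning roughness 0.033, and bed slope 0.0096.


For a rectangular channel, the cross-sectional area A = b * y = 4.6 * 0.37 = 1.7 m^2.
The wetted perimeter P = b + 2y = 4.6 + 2*0.37 = 5.34 m.
Hydraulic radius R = A/P = 1.7/5.34 = 0.3187 m.
Velocity V = (1/n)*R^(2/3)*S^(1/2) = (1/0.033)*0.3187^(2/3)*0.0096^(1/2) = 1.3854 m/s.
Discharge Q = A * V = 1.7 * 1.3854 = 2.358 m^3/s.

2.358


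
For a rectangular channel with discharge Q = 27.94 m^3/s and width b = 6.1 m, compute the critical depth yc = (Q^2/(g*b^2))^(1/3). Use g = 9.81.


Using yc = (Q^2 / (g * b^2))^(1/3):
Q^2 = 27.94^2 = 780.64.
g * b^2 = 9.81 * 6.1^2 = 9.81 * 37.21 = 365.03.
Q^2 / (g*b^2) = 780.64 / 365.03 = 2.1386.
yc = 2.1386^(1/3) = 1.2884 m.

1.2884


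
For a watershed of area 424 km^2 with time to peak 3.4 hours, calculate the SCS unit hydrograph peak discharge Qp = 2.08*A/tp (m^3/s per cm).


SCS formula: Qp = 2.08 * A / tp.
Qp = 2.08 * 424 / 3.4
   = 881.92 / 3.4
   = 259.39 m^3/s per cm.

259.39


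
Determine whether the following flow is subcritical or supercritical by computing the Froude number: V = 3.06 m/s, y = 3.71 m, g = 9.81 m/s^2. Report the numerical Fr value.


The Froude number is defined as Fr = V / sqrt(g*y).
g*y = 9.81 * 3.71 = 36.3951.
sqrt(g*y) = sqrt(36.3951) = 6.0328.
Fr = 3.06 / 6.0328 = 0.5072.
Since Fr < 1, the flow is subcritical.

0.5072


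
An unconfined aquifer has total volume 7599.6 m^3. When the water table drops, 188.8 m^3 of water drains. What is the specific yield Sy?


Specific yield Sy = Volume drained / Total volume.
Sy = 188.8 / 7599.6
   = 0.0248.

0.0248


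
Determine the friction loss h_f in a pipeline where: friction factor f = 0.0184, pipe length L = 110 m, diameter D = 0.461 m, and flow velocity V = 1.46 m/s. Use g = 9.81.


Darcy-Weisbach equation: h_f = f * (L/D) * V^2/(2g).
f * L/D = 0.0184 * 110/0.461 = 4.3905.
V^2/(2g) = 1.46^2 / (2*9.81) = 2.1316 / 19.62 = 0.1086 m.
h_f = 4.3905 * 0.1086 = 0.477 m.

0.477


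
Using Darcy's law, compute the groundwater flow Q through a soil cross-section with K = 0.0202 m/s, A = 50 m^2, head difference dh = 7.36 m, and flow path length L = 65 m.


Darcy's law: Q = K * A * i, where i = dh/L.
Hydraulic gradient i = 7.36 / 65 = 0.113231.
Q = 0.0202 * 50 * 0.113231
  = 0.1144 m^3/s.

0.1144


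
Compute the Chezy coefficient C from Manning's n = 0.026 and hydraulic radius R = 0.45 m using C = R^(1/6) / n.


The Chezy coefficient relates to Manning's n through C = R^(1/6) / n.
R^(1/6) = 0.45^(1/6) = 0.875391.
C = 0.875391 / 0.026 = 33.67 m^(1/2)/s.

33.67


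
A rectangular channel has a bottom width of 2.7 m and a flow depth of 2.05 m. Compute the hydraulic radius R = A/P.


For a rectangular section:
Flow area A = b * y = 2.7 * 2.05 = 5.54 m^2.
Wetted perimeter P = b + 2y = 2.7 + 2*2.05 = 6.8 m.
Hydraulic radius R = A/P = 5.54 / 6.8 = 0.814 m.

0.814


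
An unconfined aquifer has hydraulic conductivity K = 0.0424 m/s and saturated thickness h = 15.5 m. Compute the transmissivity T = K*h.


Transmissivity is defined as T = K * h.
T = 0.0424 * 15.5
  = 0.6572 m^2/s.

0.6572


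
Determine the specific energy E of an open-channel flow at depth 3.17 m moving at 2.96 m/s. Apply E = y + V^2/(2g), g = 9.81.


Specific energy E = y + V^2/(2g).
Velocity head = V^2/(2g) = 2.96^2 / (2*9.81) = 8.7616 / 19.62 = 0.4466 m.
E = 3.17 + 0.4466 = 3.6166 m.

3.6166


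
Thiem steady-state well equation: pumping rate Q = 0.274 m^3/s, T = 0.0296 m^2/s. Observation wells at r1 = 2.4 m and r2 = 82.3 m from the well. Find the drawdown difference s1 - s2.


Thiem equation: s1 - s2 = Q/(2*pi*T) * ln(r2/r1).
ln(r2/r1) = ln(82.3/2.4) = 3.5349.
Q/(2*pi*T) = 0.274 / (2*pi*0.0296) = 0.274 / 0.186 = 1.4733.
s1 - s2 = 1.4733 * 3.5349 = 5.2078 m.

5.2078


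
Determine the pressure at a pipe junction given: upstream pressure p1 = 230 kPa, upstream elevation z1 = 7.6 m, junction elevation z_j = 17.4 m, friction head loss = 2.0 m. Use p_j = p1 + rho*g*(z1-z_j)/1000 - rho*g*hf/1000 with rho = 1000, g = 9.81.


Junction pressure: p_j = p1 + rho*g*(z1 - z_j)/1000 - rho*g*hf/1000.
Elevation term = 1000*9.81*(7.6 - 17.4)/1000 = -96.138 kPa.
Friction term = 1000*9.81*2.0/1000 = 19.62 kPa.
p_j = 230 + -96.138 - 19.62 = 114.24 kPa.

114.24


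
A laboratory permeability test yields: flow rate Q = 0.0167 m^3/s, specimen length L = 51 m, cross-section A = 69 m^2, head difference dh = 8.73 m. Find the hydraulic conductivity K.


From K = Q*L / (A*dh):
Numerator: Q*L = 0.0167 * 51 = 0.8517.
Denominator: A*dh = 69 * 8.73 = 602.37.
K = 0.8517 / 602.37 = 0.001414 m/s.

0.001414


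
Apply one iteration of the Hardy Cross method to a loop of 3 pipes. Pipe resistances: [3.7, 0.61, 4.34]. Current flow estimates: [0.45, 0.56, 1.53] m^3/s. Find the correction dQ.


Numerator terms (r*Q*|Q|): 3.7*0.45*|0.45| = 0.7493; 0.61*0.56*|0.56| = 0.1913; 4.34*1.53*|1.53| = 10.1595.
Sum of numerator = 11.1001.
Denominator terms (r*|Q|): 3.7*|0.45| = 1.665; 0.61*|0.56| = 0.3416; 4.34*|1.53| = 6.6402.
2 * sum of denominator = 2 * 8.6468 = 17.2936.
dQ = -11.1001 / 17.2936 = -0.6419 m^3/s.

-0.6419


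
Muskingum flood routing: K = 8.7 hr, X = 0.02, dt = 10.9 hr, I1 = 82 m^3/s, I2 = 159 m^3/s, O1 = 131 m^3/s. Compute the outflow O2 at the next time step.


Muskingum coefficients:
denom = 2*K*(1-X) + dt = 2*8.7*(1-0.02) + 10.9 = 27.952.
C0 = (dt - 2*K*X)/denom = (10.9 - 2*8.7*0.02)/27.952 = 0.3775.
C1 = (dt + 2*K*X)/denom = (10.9 + 2*8.7*0.02)/27.952 = 0.4024.
C2 = (2*K*(1-X) - dt)/denom = 0.2201.
O2 = C0*I2 + C1*I1 + C2*O1
   = 0.3775*159 + 0.4024*82 + 0.2201*131
   = 121.85 m^3/s.

121.85


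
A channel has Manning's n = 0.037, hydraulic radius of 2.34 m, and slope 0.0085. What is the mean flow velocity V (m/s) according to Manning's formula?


Manning's equation gives V = (1/n) * R^(2/3) * S^(1/2).
First, compute R^(2/3) = 2.34^(2/3) = 1.7626.
Next, S^(1/2) = 0.0085^(1/2) = 0.092195.
Then 1/n = 1/0.037 = 27.03.
V = 27.03 * 1.7626 * 0.092195 = 4.3919 m/s.

4.3919


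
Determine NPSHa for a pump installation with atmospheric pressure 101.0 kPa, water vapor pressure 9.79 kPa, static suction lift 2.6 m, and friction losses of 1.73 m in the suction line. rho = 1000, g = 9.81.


NPSHa = p_atm/(rho*g) - z_s - hf_s - p_vap/(rho*g).
p_atm/(rho*g) = 101.0*1000 / (1000*9.81) = 10.296 m.
p_vap/(rho*g) = 9.79*1000 / (1000*9.81) = 0.998 m.
NPSHa = 10.296 - 2.6 - 1.73 - 0.998
      = 4.97 m.

4.97


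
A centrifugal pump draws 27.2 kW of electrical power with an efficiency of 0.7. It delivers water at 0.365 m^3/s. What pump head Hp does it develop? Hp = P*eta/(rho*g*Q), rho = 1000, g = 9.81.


Pump head formula: Hp = P * eta / (rho * g * Q).
Numerator: P * eta = 27.2 * 1000 * 0.7 = 19040.0 W.
Denominator: rho * g * Q = 1000 * 9.81 * 0.365 = 3580.65.
Hp = 19040.0 / 3580.65 = 5.32 m.

5.32


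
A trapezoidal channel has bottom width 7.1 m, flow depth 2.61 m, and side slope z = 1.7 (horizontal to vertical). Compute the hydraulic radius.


For a trapezoidal section with side slope z:
A = (b + z*y)*y = (7.1 + 1.7*2.61)*2.61 = 30.112 m^2.
P = b + 2*y*sqrt(1 + z^2) = 7.1 + 2*2.61*sqrt(1 + 1.7^2) = 17.395 m.
R = A/P = 30.112 / 17.395 = 1.731 m.

1.731


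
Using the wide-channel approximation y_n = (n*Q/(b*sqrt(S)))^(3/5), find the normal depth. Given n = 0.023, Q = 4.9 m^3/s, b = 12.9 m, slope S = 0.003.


We use the wide-channel approximation y_n = (n*Q/(b*sqrt(S)))^(3/5).
sqrt(S) = sqrt(0.003) = 0.054772.
Numerator: n*Q = 0.023 * 4.9 = 0.1127.
Denominator: b*sqrt(S) = 12.9 * 0.054772 = 0.706559.
arg = 0.1595.
y_n = 0.1595^(3/5) = 0.3324 m.

0.3324


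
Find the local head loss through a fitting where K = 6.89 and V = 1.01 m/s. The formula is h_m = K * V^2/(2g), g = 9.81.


Minor loss formula: h_m = K * V^2/(2g).
V^2 = 1.01^2 = 1.0201.
V^2/(2g) = 1.0201 / 19.62 = 0.052 m.
h_m = 6.89 * 0.052 = 0.3582 m.

0.3582


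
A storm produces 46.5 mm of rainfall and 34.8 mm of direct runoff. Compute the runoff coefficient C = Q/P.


The runoff coefficient C = runoff depth / rainfall depth.
C = 34.8 / 46.5
  = 0.7484.

0.7484


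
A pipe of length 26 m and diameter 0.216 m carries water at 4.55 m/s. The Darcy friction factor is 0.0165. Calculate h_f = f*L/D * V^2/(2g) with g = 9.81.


Darcy-Weisbach equation: h_f = f * (L/D) * V^2/(2g).
f * L/D = 0.0165 * 26/0.216 = 1.9861.
V^2/(2g) = 4.55^2 / (2*9.81) = 20.7025 / 19.62 = 1.0552 m.
h_f = 1.9861 * 1.0552 = 2.096 m.

2.096


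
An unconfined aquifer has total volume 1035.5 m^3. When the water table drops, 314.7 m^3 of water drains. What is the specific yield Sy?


Specific yield Sy = Volume drained / Total volume.
Sy = 314.7 / 1035.5
   = 0.3039.

0.3039


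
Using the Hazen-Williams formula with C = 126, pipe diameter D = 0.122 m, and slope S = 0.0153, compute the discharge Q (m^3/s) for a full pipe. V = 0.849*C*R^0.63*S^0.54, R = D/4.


For a full circular pipe, R = D/4 = 0.122/4 = 0.0305 m.
V = 0.849 * 126 * 0.0305^0.63 * 0.0153^0.54
  = 0.849 * 126 * 0.110945 * 0.104649
  = 1.242 m/s.
Pipe area A = pi*D^2/4 = pi*0.122^2/4 = 0.0117 m^2.
Q = A * V = 0.0117 * 1.242 = 0.0145 m^3/s.

0.0145


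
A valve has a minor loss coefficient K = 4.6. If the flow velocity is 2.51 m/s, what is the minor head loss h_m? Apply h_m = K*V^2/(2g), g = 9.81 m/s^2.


Minor loss formula: h_m = K * V^2/(2g).
V^2 = 2.51^2 = 6.3001.
V^2/(2g) = 6.3001 / 19.62 = 0.3211 m.
h_m = 4.6 * 0.3211 = 1.4771 m.

1.4771


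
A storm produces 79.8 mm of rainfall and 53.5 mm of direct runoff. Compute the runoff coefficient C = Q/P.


The runoff coefficient C = runoff depth / rainfall depth.
C = 53.5 / 79.8
  = 0.6704.

0.6704


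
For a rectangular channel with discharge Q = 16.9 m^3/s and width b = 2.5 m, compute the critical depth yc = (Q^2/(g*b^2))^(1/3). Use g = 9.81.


Using yc = (Q^2 / (g * b^2))^(1/3):
Q^2 = 16.9^2 = 285.61.
g * b^2 = 9.81 * 2.5^2 = 9.81 * 6.25 = 61.31.
Q^2 / (g*b^2) = 285.61 / 61.31 = 4.6585.
yc = 4.6585^(1/3) = 1.6701 m.

1.6701


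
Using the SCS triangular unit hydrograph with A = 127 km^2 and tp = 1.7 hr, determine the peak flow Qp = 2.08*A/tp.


SCS formula: Qp = 2.08 * A / tp.
Qp = 2.08 * 127 / 1.7
   = 264.16 / 1.7
   = 155.39 m^3/s per cm.

155.39


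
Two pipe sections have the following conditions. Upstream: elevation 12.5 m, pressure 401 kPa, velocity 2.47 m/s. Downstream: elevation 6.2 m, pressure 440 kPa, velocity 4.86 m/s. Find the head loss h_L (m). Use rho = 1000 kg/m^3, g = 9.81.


Total head at each section: H = z + p/(rho*g) + V^2/(2g).
H1 = 12.5 + 401*1000/(1000*9.81) + 2.47^2/(2*9.81)
   = 12.5 + 40.877 + 0.311
   = 53.688 m.
H2 = 6.2 + 440*1000/(1000*9.81) + 4.86^2/(2*9.81)
   = 6.2 + 44.852 + 1.2039
   = 52.256 m.
h_L = H1 - H2 = 53.688 - 52.256 = 1.432 m.

1.432


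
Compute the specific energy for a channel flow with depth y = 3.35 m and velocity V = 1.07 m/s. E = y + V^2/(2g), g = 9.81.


Specific energy E = y + V^2/(2g).
Velocity head = V^2/(2g) = 1.07^2 / (2*9.81) = 1.1449 / 19.62 = 0.0584 m.
E = 3.35 + 0.0584 = 3.4084 m.

3.4084


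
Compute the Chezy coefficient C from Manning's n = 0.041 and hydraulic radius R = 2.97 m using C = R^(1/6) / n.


The Chezy coefficient relates to Manning's n through C = R^(1/6) / n.
R^(1/6) = 2.97^(1/6) = 1.198927.
C = 1.198927 / 0.041 = 29.24 m^(1/2)/s.

29.24


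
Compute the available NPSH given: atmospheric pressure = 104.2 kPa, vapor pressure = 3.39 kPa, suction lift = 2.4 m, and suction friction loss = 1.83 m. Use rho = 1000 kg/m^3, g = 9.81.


NPSHa = p_atm/(rho*g) - z_s - hf_s - p_vap/(rho*g).
p_atm/(rho*g) = 104.2*1000 / (1000*9.81) = 10.622 m.
p_vap/(rho*g) = 3.39*1000 / (1000*9.81) = 0.346 m.
NPSHa = 10.622 - 2.4 - 1.83 - 0.346
      = 6.05 m.

6.05


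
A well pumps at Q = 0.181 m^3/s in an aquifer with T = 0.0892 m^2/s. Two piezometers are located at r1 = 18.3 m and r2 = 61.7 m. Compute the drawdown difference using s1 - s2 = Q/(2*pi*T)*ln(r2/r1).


Thiem equation: s1 - s2 = Q/(2*pi*T) * ln(r2/r1).
ln(r2/r1) = ln(61.7/18.3) = 1.2154.
Q/(2*pi*T) = 0.181 / (2*pi*0.0892) = 0.181 / 0.5605 = 0.3229.
s1 - s2 = 0.3229 * 1.2154 = 0.3925 m.

0.3925


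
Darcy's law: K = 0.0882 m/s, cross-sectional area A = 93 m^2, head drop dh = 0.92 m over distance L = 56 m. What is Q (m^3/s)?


Darcy's law: Q = K * A * i, where i = dh/L.
Hydraulic gradient i = 0.92 / 56 = 0.016429.
Q = 0.0882 * 93 * 0.016429
  = 0.1348 m^3/s.

0.1348


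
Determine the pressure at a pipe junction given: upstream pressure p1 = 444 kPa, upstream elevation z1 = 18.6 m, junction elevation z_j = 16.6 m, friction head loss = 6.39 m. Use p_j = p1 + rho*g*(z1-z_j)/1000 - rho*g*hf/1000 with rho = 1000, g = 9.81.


Junction pressure: p_j = p1 + rho*g*(z1 - z_j)/1000 - rho*g*hf/1000.
Elevation term = 1000*9.81*(18.6 - 16.6)/1000 = 19.62 kPa.
Friction term = 1000*9.81*6.39/1000 = 62.686 kPa.
p_j = 444 + 19.62 - 62.686 = 400.93 kPa.

400.93


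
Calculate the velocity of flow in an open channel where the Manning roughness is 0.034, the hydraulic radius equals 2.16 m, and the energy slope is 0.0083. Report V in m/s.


Manning's equation gives V = (1/n) * R^(2/3) * S^(1/2).
First, compute R^(2/3) = 2.16^(2/3) = 1.671.
Next, S^(1/2) = 0.0083^(1/2) = 0.091104.
Then 1/n = 1/0.034 = 29.41.
V = 29.41 * 1.671 * 0.091104 = 4.4774 m/s.

4.4774


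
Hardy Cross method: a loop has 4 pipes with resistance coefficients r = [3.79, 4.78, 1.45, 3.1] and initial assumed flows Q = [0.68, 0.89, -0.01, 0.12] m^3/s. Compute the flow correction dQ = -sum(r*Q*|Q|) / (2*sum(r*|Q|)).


Numerator terms (r*Q*|Q|): 3.79*0.68*|0.68| = 1.7525; 4.78*0.89*|0.89| = 3.7862; 1.45*-0.01*|-0.01| = -0.0001; 3.1*0.12*|0.12| = 0.0446.
Sum of numerator = 5.5832.
Denominator terms (r*|Q|): 3.79*|0.68| = 2.5772; 4.78*|0.89| = 4.2542; 1.45*|-0.01| = 0.0145; 3.1*|0.12| = 0.372.
2 * sum of denominator = 2 * 7.2179 = 14.4358.
dQ = -5.5832 / 14.4358 = -0.3868 m^3/s.

-0.3868


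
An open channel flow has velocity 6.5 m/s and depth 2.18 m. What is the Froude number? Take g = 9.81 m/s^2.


The Froude number is defined as Fr = V / sqrt(g*y).
g*y = 9.81 * 2.18 = 21.3858.
sqrt(g*y) = sqrt(21.3858) = 4.6245.
Fr = 6.5 / 4.6245 = 1.4056.

1.4056


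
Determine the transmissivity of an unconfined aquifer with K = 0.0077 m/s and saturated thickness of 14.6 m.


Transmissivity is defined as T = K * h.
T = 0.0077 * 14.6
  = 0.1124 m^2/s.

0.1124


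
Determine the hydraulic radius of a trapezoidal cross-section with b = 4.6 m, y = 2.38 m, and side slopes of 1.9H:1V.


For a trapezoidal section with side slope z:
A = (b + z*y)*y = (4.6 + 1.9*2.38)*2.38 = 21.71 m^2.
P = b + 2*y*sqrt(1 + z^2) = 4.6 + 2*2.38*sqrt(1 + 1.9^2) = 14.82 m.
R = A/P = 21.71 / 14.82 = 1.4649 m.

1.4649


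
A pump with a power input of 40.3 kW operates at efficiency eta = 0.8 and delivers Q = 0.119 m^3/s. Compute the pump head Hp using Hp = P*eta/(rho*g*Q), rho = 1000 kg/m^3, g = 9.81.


Pump head formula: Hp = P * eta / (rho * g * Q).
Numerator: P * eta = 40.3 * 1000 * 0.8 = 32240.0 W.
Denominator: rho * g * Q = 1000 * 9.81 * 0.119 = 1167.39.
Hp = 32240.0 / 1167.39 = 27.62 m.

27.62


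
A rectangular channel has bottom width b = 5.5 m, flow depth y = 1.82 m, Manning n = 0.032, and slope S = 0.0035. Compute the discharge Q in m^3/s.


For a rectangular channel, the cross-sectional area A = b * y = 5.5 * 1.82 = 10.01 m^2.
The wetted perimeter P = b + 2y = 5.5 + 2*1.82 = 9.14 m.
Hydraulic radius R = A/P = 10.01/9.14 = 1.0952 m.
Velocity V = (1/n)*R^(2/3)*S^(1/2) = (1/0.032)*1.0952^(2/3)*0.0035^(1/2) = 1.9643 m/s.
Discharge Q = A * V = 10.01 * 1.9643 = 19.663 m^3/s.

19.663


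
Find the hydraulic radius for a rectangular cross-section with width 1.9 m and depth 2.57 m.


For a rectangular section:
Flow area A = b * y = 1.9 * 2.57 = 4.88 m^2.
Wetted perimeter P = b + 2y = 1.9 + 2*2.57 = 7.04 m.
Hydraulic radius R = A/P = 4.88 / 7.04 = 0.6936 m.

0.6936


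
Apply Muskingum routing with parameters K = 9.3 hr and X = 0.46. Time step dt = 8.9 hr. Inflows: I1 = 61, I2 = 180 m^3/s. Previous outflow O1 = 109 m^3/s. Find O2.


Muskingum coefficients:
denom = 2*K*(1-X) + dt = 2*9.3*(1-0.46) + 8.9 = 18.944.
C0 = (dt - 2*K*X)/denom = (8.9 - 2*9.3*0.46)/18.944 = 0.0182.
C1 = (dt + 2*K*X)/denom = (8.9 + 2*9.3*0.46)/18.944 = 0.9215.
C2 = (2*K*(1-X) - dt)/denom = 0.0604.
O2 = C0*I2 + C1*I1 + C2*O1
   = 0.0182*180 + 0.9215*61 + 0.0604*109
   = 66.06 m^3/s.

66.06


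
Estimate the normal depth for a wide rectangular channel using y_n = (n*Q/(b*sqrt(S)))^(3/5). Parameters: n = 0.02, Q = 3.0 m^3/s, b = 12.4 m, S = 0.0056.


We use the wide-channel approximation y_n = (n*Q/(b*sqrt(S)))^(3/5).
sqrt(S) = sqrt(0.0056) = 0.074833.
Numerator: n*Q = 0.02 * 3.0 = 0.06.
Denominator: b*sqrt(S) = 12.4 * 0.074833 = 0.927929.
arg = 0.0647.
y_n = 0.0647^(3/5) = 0.1934 m.

0.1934


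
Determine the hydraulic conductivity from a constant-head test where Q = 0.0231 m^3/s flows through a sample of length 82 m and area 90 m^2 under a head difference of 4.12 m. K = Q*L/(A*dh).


From K = Q*L / (A*dh):
Numerator: Q*L = 0.0231 * 82 = 1.8942.
Denominator: A*dh = 90 * 4.12 = 370.8.
K = 1.8942 / 370.8 = 0.005108 m/s.

0.005108


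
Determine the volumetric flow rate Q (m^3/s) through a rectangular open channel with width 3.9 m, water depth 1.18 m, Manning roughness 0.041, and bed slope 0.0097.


For a rectangular channel, the cross-sectional area A = b * y = 3.9 * 1.18 = 4.6 m^2.
The wetted perimeter P = b + 2y = 3.9 + 2*1.18 = 6.26 m.
Hydraulic radius R = A/P = 4.6/6.26 = 0.7351 m.
Velocity V = (1/n)*R^(2/3)*S^(1/2) = (1/0.041)*0.7351^(2/3)*0.0097^(1/2) = 1.9567 m/s.
Discharge Q = A * V = 4.6 * 1.9567 = 9.005 m^3/s.

9.005


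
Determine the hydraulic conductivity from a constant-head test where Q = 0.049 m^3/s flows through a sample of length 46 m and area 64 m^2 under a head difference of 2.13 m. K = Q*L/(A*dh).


From K = Q*L / (A*dh):
Numerator: Q*L = 0.049 * 46 = 2.254.
Denominator: A*dh = 64 * 2.13 = 136.32.
K = 2.254 / 136.32 = 0.016535 m/s.

0.016535


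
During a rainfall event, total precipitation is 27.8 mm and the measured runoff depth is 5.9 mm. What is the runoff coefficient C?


The runoff coefficient C = runoff depth / rainfall depth.
C = 5.9 / 27.8
  = 0.2122.

0.2122


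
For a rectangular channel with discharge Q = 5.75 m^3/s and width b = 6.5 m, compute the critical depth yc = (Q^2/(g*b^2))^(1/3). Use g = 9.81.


Using yc = (Q^2 / (g * b^2))^(1/3):
Q^2 = 5.75^2 = 33.06.
g * b^2 = 9.81 * 6.5^2 = 9.81 * 42.25 = 414.47.
Q^2 / (g*b^2) = 33.06 / 414.47 = 0.0798.
yc = 0.0798^(1/3) = 0.4305 m.

0.4305


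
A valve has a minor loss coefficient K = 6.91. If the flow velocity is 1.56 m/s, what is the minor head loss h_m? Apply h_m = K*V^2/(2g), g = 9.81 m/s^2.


Minor loss formula: h_m = K * V^2/(2g).
V^2 = 1.56^2 = 2.4336.
V^2/(2g) = 2.4336 / 19.62 = 0.124 m.
h_m = 6.91 * 0.124 = 0.8571 m.

0.8571


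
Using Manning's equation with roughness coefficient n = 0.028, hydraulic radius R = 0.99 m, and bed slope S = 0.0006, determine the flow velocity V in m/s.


Manning's equation gives V = (1/n) * R^(2/3) * S^(1/2).
First, compute R^(2/3) = 0.99^(2/3) = 0.9933.
Next, S^(1/2) = 0.0006^(1/2) = 0.024495.
Then 1/n = 1/0.028 = 35.71.
V = 35.71 * 0.9933 * 0.024495 = 0.869 m/s.

0.869


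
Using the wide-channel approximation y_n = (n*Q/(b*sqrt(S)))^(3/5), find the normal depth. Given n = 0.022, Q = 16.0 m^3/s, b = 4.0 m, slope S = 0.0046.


We use the wide-channel approximation y_n = (n*Q/(b*sqrt(S)))^(3/5).
sqrt(S) = sqrt(0.0046) = 0.067823.
Numerator: n*Q = 0.022 * 16.0 = 0.352.
Denominator: b*sqrt(S) = 4.0 * 0.067823 = 0.271292.
arg = 1.2975.
y_n = 1.2975^(3/5) = 1.1691 m.

1.1691


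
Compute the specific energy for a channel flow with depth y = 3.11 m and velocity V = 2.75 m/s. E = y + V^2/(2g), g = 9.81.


Specific energy E = y + V^2/(2g).
Velocity head = V^2/(2g) = 2.75^2 / (2*9.81) = 7.5625 / 19.62 = 0.3854 m.
E = 3.11 + 0.3854 = 3.4954 m.

3.4954


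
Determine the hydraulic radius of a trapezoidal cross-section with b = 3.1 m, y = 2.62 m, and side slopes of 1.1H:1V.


For a trapezoidal section with side slope z:
A = (b + z*y)*y = (3.1 + 1.1*2.62)*2.62 = 15.673 m^2.
P = b + 2*y*sqrt(1 + z^2) = 3.1 + 2*2.62*sqrt(1 + 1.1^2) = 10.89 m.
R = A/P = 15.673 / 10.89 = 1.4392 m.

1.4392


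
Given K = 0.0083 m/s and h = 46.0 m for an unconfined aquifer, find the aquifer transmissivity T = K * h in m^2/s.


Transmissivity is defined as T = K * h.
T = 0.0083 * 46.0
  = 0.3818 m^2/s.

0.3818


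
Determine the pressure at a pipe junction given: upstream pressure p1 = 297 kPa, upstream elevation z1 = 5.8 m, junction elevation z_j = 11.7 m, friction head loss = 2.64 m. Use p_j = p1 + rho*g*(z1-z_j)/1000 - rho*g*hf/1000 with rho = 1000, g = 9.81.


Junction pressure: p_j = p1 + rho*g*(z1 - z_j)/1000 - rho*g*hf/1000.
Elevation term = 1000*9.81*(5.8 - 11.7)/1000 = -57.879 kPa.
Friction term = 1000*9.81*2.64/1000 = 25.898 kPa.
p_j = 297 + -57.879 - 25.898 = 213.22 kPa.

213.22


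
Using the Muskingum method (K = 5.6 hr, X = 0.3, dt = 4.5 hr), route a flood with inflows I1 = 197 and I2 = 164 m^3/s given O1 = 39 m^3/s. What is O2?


Muskingum coefficients:
denom = 2*K*(1-X) + dt = 2*5.6*(1-0.3) + 4.5 = 12.34.
C0 = (dt - 2*K*X)/denom = (4.5 - 2*5.6*0.3)/12.34 = 0.0924.
C1 = (dt + 2*K*X)/denom = (4.5 + 2*5.6*0.3)/12.34 = 0.637.
C2 = (2*K*(1-X) - dt)/denom = 0.2707.
O2 = C0*I2 + C1*I1 + C2*O1
   = 0.0924*164 + 0.637*197 + 0.2707*39
   = 151.19 m^3/s.

151.19


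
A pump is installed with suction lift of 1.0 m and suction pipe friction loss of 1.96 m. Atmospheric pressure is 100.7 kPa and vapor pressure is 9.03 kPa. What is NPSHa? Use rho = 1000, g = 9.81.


NPSHa = p_atm/(rho*g) - z_s - hf_s - p_vap/(rho*g).
p_atm/(rho*g) = 100.7*1000 / (1000*9.81) = 10.265 m.
p_vap/(rho*g) = 9.03*1000 / (1000*9.81) = 0.92 m.
NPSHa = 10.265 - 1.0 - 1.96 - 0.92
      = 6.38 m.

6.38


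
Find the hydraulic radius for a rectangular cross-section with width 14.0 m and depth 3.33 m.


For a rectangular section:
Flow area A = b * y = 14.0 * 3.33 = 46.62 m^2.
Wetted perimeter P = b + 2y = 14.0 + 2*3.33 = 20.66 m.
Hydraulic radius R = A/P = 46.62 / 20.66 = 2.2565 m.

2.2565


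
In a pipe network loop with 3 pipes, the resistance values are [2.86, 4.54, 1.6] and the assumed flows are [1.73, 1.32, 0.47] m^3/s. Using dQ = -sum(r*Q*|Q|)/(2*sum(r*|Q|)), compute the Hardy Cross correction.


Numerator terms (r*Q*|Q|): 2.86*1.73*|1.73| = 8.5597; 4.54*1.32*|1.32| = 7.9105; 1.6*0.47*|0.47| = 0.3534.
Sum of numerator = 16.8236.
Denominator terms (r*|Q|): 2.86*|1.73| = 4.9478; 4.54*|1.32| = 5.9928; 1.6*|0.47| = 0.752.
2 * sum of denominator = 2 * 11.6926 = 23.3852.
dQ = -16.8236 / 23.3852 = -0.7194 m^3/s.

-0.7194


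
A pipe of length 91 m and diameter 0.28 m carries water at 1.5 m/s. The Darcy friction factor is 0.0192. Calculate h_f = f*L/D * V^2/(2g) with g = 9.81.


Darcy-Weisbach equation: h_f = f * (L/D) * V^2/(2g).
f * L/D = 0.0192 * 91/0.28 = 6.24.
V^2/(2g) = 1.5^2 / (2*9.81) = 2.25 / 19.62 = 0.1147 m.
h_f = 6.24 * 0.1147 = 0.716 m.

0.716


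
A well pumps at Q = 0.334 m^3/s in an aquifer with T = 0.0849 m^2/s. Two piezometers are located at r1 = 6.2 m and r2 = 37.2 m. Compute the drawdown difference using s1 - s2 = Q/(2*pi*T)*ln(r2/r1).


Thiem equation: s1 - s2 = Q/(2*pi*T) * ln(r2/r1).
ln(r2/r1) = ln(37.2/6.2) = 1.7918.
Q/(2*pi*T) = 0.334 / (2*pi*0.0849) = 0.334 / 0.5334 = 0.6261.
s1 - s2 = 0.6261 * 1.7918 = 1.1219 m.

1.1219


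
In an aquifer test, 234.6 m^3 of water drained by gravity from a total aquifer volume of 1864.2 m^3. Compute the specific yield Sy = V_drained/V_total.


Specific yield Sy = Volume drained / Total volume.
Sy = 234.6 / 1864.2
   = 0.1258.

0.1258


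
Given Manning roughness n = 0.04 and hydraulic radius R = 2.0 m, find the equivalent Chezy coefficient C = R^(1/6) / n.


The Chezy coefficient relates to Manning's n through C = R^(1/6) / n.
R^(1/6) = 2.0^(1/6) = 1.122462.
C = 1.122462 / 0.04 = 28.06 m^(1/2)/s.

28.06


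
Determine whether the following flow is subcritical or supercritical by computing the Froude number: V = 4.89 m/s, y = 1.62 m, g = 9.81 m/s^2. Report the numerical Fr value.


The Froude number is defined as Fr = V / sqrt(g*y).
g*y = 9.81 * 1.62 = 15.8922.
sqrt(g*y) = sqrt(15.8922) = 3.9865.
Fr = 4.89 / 3.9865 = 1.2266.
Since Fr > 1, the flow is supercritical.

1.2266


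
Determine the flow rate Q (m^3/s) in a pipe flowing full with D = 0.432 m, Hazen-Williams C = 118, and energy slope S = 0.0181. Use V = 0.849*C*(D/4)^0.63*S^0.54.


For a full circular pipe, R = D/4 = 0.432/4 = 0.108 m.
V = 0.849 * 118 * 0.108^0.63 * 0.0181^0.54
  = 0.849 * 118 * 0.246069 * 0.11459
  = 2.8248 m/s.
Pipe area A = pi*D^2/4 = pi*0.432^2/4 = 0.1466 m^2.
Q = A * V = 0.1466 * 2.8248 = 0.414 m^3/s.

0.414


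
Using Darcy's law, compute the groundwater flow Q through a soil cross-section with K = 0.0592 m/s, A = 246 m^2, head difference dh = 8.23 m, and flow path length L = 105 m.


Darcy's law: Q = K * A * i, where i = dh/L.
Hydraulic gradient i = 8.23 / 105 = 0.078381.
Q = 0.0592 * 246 * 0.078381
  = 1.1415 m^3/s.

1.1415


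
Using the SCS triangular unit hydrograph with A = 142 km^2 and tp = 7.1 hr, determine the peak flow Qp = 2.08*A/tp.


SCS formula: Qp = 2.08 * A / tp.
Qp = 2.08 * 142 / 7.1
   = 295.36 / 7.1
   = 41.6 m^3/s per cm.

41.6


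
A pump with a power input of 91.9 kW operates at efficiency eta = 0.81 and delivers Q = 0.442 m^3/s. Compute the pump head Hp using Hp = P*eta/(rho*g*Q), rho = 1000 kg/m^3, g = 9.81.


Pump head formula: Hp = P * eta / (rho * g * Q).
Numerator: P * eta = 91.9 * 1000 * 0.81 = 74439.0 W.
Denominator: rho * g * Q = 1000 * 9.81 * 0.442 = 4336.02.
Hp = 74439.0 / 4336.02 = 17.17 m.

17.17


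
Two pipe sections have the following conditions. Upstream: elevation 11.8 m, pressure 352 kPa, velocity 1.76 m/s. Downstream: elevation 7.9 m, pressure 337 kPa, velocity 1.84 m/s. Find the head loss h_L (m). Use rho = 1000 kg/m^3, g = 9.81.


Total head at each section: H = z + p/(rho*g) + V^2/(2g).
H1 = 11.8 + 352*1000/(1000*9.81) + 1.76^2/(2*9.81)
   = 11.8 + 35.882 + 0.1579
   = 47.84 m.
H2 = 7.9 + 337*1000/(1000*9.81) + 1.84^2/(2*9.81)
   = 7.9 + 34.353 + 0.1726
   = 42.425 m.
h_L = H1 - H2 = 47.84 - 42.425 = 5.414 m.

5.414


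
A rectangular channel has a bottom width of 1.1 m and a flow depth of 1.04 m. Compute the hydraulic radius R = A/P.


For a rectangular section:
Flow area A = b * y = 1.1 * 1.04 = 1.14 m^2.
Wetted perimeter P = b + 2y = 1.1 + 2*1.04 = 3.18 m.
Hydraulic radius R = A/P = 1.14 / 3.18 = 0.3597 m.

0.3597


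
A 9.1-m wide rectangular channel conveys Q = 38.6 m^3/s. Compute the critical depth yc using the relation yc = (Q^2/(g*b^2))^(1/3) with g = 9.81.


Using yc = (Q^2 / (g * b^2))^(1/3):
Q^2 = 38.6^2 = 1489.96.
g * b^2 = 9.81 * 9.1^2 = 9.81 * 82.81 = 812.37.
Q^2 / (g*b^2) = 1489.96 / 812.37 = 1.8341.
yc = 1.8341^(1/3) = 1.2241 m.

1.2241


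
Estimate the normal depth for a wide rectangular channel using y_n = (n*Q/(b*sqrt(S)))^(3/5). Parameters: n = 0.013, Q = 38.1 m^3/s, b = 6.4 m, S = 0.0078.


We use the wide-channel approximation y_n = (n*Q/(b*sqrt(S)))^(3/5).
sqrt(S) = sqrt(0.0078) = 0.088318.
Numerator: n*Q = 0.013 * 38.1 = 0.4953.
Denominator: b*sqrt(S) = 6.4 * 0.088318 = 0.565235.
arg = 0.8763.
y_n = 0.8763^(3/5) = 0.9238 m.

0.9238


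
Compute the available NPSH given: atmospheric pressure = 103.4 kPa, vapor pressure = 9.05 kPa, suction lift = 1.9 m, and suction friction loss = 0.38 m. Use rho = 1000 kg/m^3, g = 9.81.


NPSHa = p_atm/(rho*g) - z_s - hf_s - p_vap/(rho*g).
p_atm/(rho*g) = 103.4*1000 / (1000*9.81) = 10.54 m.
p_vap/(rho*g) = 9.05*1000 / (1000*9.81) = 0.923 m.
NPSHa = 10.54 - 1.9 - 0.38 - 0.923
      = 7.34 m.

7.34


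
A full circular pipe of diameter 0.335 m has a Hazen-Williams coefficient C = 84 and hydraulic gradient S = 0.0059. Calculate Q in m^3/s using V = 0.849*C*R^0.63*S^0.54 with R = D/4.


For a full circular pipe, R = D/4 = 0.335/4 = 0.0838 m.
V = 0.849 * 84 * 0.0838^0.63 * 0.0059^0.54
  = 0.849 * 84 * 0.209643 * 0.062555
  = 0.9352 m/s.
Pipe area A = pi*D^2/4 = pi*0.335^2/4 = 0.0881 m^2.
Q = A * V = 0.0881 * 0.9352 = 0.0824 m^3/s.

0.0824


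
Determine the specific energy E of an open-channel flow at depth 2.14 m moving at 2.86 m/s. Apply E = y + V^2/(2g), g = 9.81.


Specific energy E = y + V^2/(2g).
Velocity head = V^2/(2g) = 2.86^2 / (2*9.81) = 8.1796 / 19.62 = 0.4169 m.
E = 2.14 + 0.4169 = 2.5569 m.

2.5569


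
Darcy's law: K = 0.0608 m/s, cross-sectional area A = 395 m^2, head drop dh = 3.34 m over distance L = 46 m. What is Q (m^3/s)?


Darcy's law: Q = K * A * i, where i = dh/L.
Hydraulic gradient i = 3.34 / 46 = 0.072609.
Q = 0.0608 * 395 * 0.072609
  = 1.7438 m^3/s.

1.7438


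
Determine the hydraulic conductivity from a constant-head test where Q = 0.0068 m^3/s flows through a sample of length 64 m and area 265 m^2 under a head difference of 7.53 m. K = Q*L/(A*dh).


From K = Q*L / (A*dh):
Numerator: Q*L = 0.0068 * 64 = 0.4352.
Denominator: A*dh = 265 * 7.53 = 1995.45.
K = 0.4352 / 1995.45 = 0.000218 m/s.

0.000218


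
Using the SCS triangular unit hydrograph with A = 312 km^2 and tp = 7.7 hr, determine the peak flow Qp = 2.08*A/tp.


SCS formula: Qp = 2.08 * A / tp.
Qp = 2.08 * 312 / 7.7
   = 648.96 / 7.7
   = 84.28 m^3/s per cm.

84.28


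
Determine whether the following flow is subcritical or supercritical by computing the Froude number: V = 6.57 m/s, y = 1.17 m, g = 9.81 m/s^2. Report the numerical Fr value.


The Froude number is defined as Fr = V / sqrt(g*y).
g*y = 9.81 * 1.17 = 11.4777.
sqrt(g*y) = sqrt(11.4777) = 3.3879.
Fr = 6.57 / 3.3879 = 1.9393.
Since Fr > 1, the flow is supercritical.

1.9393


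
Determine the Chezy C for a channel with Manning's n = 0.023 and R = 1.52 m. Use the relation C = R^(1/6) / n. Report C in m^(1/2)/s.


The Chezy coefficient relates to Manning's n through C = R^(1/6) / n.
R^(1/6) = 1.52^(1/6) = 1.072278.
C = 1.072278 / 0.023 = 46.62 m^(1/2)/s.

46.62


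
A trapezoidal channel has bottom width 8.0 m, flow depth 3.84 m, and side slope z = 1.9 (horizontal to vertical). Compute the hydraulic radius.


For a trapezoidal section with side slope z:
A = (b + z*y)*y = (8.0 + 1.9*3.84)*3.84 = 58.737 m^2.
P = b + 2*y*sqrt(1 + z^2) = 8.0 + 2*3.84*sqrt(1 + 1.9^2) = 24.49 m.
R = A/P = 58.737 / 24.49 = 2.3984 m.

2.3984


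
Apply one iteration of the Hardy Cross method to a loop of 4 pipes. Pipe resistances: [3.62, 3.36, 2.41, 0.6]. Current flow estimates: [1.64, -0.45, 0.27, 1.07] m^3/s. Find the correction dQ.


Numerator terms (r*Q*|Q|): 3.62*1.64*|1.64| = 9.7364; 3.36*-0.45*|-0.45| = -0.6804; 2.41*0.27*|0.27| = 0.1757; 0.6*1.07*|1.07| = 0.6869.
Sum of numerator = 9.9186.
Denominator terms (r*|Q|): 3.62*|1.64| = 5.9368; 3.36*|-0.45| = 1.512; 2.41*|0.27| = 0.6507; 0.6*|1.07| = 0.642.
2 * sum of denominator = 2 * 8.7415 = 17.483.
dQ = -9.9186 / 17.483 = -0.5673 m^3/s.

-0.5673


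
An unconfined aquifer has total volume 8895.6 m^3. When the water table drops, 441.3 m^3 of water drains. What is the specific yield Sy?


Specific yield Sy = Volume drained / Total volume.
Sy = 441.3 / 8895.6
   = 0.0496.

0.0496


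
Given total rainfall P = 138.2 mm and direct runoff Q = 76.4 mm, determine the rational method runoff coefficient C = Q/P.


The runoff coefficient C = runoff depth / rainfall depth.
C = 76.4 / 138.2
  = 0.5528.

0.5528


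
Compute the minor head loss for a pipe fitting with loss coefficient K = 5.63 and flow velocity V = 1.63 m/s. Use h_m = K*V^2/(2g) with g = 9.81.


Minor loss formula: h_m = K * V^2/(2g).
V^2 = 1.63^2 = 2.6569.
V^2/(2g) = 2.6569 / 19.62 = 0.1354 m.
h_m = 5.63 * 0.1354 = 0.7624 m.

0.7624


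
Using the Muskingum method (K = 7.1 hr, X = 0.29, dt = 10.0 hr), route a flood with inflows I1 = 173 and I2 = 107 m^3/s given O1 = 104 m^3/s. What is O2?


Muskingum coefficients:
denom = 2*K*(1-X) + dt = 2*7.1*(1-0.29) + 10.0 = 20.082.
C0 = (dt - 2*K*X)/denom = (10.0 - 2*7.1*0.29)/20.082 = 0.2929.
C1 = (dt + 2*K*X)/denom = (10.0 + 2*7.1*0.29)/20.082 = 0.703.
C2 = (2*K*(1-X) - dt)/denom = 0.0041.
O2 = C0*I2 + C1*I1 + C2*O1
   = 0.2929*107 + 0.703*173 + 0.0041*104
   = 153.39 m^3/s.

153.39


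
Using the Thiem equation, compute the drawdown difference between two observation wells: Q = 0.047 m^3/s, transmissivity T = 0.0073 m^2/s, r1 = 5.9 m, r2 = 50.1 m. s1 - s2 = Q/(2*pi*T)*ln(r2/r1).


Thiem equation: s1 - s2 = Q/(2*pi*T) * ln(r2/r1).
ln(r2/r1) = ln(50.1/5.9) = 2.1391.
Q/(2*pi*T) = 0.047 / (2*pi*0.0073) = 0.047 / 0.0459 = 1.0247.
s1 - s2 = 1.0247 * 2.1391 = 2.1919 m.

2.1919


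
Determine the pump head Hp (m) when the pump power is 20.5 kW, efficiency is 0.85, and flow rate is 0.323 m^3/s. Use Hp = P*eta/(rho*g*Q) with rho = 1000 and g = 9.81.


Pump head formula: Hp = P * eta / (rho * g * Q).
Numerator: P * eta = 20.5 * 1000 * 0.85 = 17425.0 W.
Denominator: rho * g * Q = 1000 * 9.81 * 0.323 = 3168.63.
Hp = 17425.0 / 3168.63 = 5.5 m.

5.5


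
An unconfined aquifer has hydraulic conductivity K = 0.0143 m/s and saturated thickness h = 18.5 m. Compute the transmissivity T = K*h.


Transmissivity is defined as T = K * h.
T = 0.0143 * 18.5
  = 0.2646 m^2/s.

0.2646


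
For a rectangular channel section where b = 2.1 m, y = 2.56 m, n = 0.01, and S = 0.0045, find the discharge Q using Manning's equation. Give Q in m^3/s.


For a rectangular channel, the cross-sectional area A = b * y = 2.1 * 2.56 = 5.38 m^2.
The wetted perimeter P = b + 2y = 2.1 + 2*2.56 = 7.22 m.
Hydraulic radius R = A/P = 5.38/7.22 = 0.7446 m.
Velocity V = (1/n)*R^(2/3)*S^(1/2) = (1/0.01)*0.7446^(2/3)*0.0045^(1/2) = 5.5109 m/s.
Discharge Q = A * V = 5.38 * 5.5109 = 29.626 m^3/s.

29.626


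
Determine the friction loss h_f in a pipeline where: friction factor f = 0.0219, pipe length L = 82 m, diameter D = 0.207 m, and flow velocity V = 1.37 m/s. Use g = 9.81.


Darcy-Weisbach equation: h_f = f * (L/D) * V^2/(2g).
f * L/D = 0.0219 * 82/0.207 = 8.6754.
V^2/(2g) = 1.37^2 / (2*9.81) = 1.8769 / 19.62 = 0.0957 m.
h_f = 8.6754 * 0.0957 = 0.83 m.

0.83


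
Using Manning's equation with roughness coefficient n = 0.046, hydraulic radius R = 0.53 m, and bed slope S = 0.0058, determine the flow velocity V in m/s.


Manning's equation gives V = (1/n) * R^(2/3) * S^(1/2).
First, compute R^(2/3) = 0.53^(2/3) = 0.6549.
Next, S^(1/2) = 0.0058^(1/2) = 0.076158.
Then 1/n = 1/0.046 = 21.74.
V = 21.74 * 0.6549 * 0.076158 = 1.0843 m/s.

1.0843


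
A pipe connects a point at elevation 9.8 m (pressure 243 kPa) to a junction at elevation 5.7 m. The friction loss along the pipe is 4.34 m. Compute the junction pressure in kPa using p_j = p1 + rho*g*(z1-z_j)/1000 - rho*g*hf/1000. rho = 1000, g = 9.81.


Junction pressure: p_j = p1 + rho*g*(z1 - z_j)/1000 - rho*g*hf/1000.
Elevation term = 1000*9.81*(9.8 - 5.7)/1000 = 40.221 kPa.
Friction term = 1000*9.81*4.34/1000 = 42.575 kPa.
p_j = 243 + 40.221 - 42.575 = 240.65 kPa.

240.65


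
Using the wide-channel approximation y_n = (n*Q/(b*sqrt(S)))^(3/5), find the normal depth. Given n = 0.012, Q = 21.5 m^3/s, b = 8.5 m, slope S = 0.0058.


We use the wide-channel approximation y_n = (n*Q/(b*sqrt(S)))^(3/5).
sqrt(S) = sqrt(0.0058) = 0.076158.
Numerator: n*Q = 0.012 * 21.5 = 0.258.
Denominator: b*sqrt(S) = 8.5 * 0.076158 = 0.647343.
arg = 0.3986.
y_n = 0.3986^(3/5) = 0.5758 m.

0.5758


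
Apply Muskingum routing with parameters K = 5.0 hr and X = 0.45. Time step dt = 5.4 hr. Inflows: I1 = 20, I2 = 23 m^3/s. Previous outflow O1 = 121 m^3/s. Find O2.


Muskingum coefficients:
denom = 2*K*(1-X) + dt = 2*5.0*(1-0.45) + 5.4 = 10.9.
C0 = (dt - 2*K*X)/denom = (5.4 - 2*5.0*0.45)/10.9 = 0.0826.
C1 = (dt + 2*K*X)/denom = (5.4 + 2*5.0*0.45)/10.9 = 0.9083.
C2 = (2*K*(1-X) - dt)/denom = 0.0092.
O2 = C0*I2 + C1*I1 + C2*O1
   = 0.0826*23 + 0.9083*20 + 0.0092*121
   = 21.17 m^3/s.

21.17


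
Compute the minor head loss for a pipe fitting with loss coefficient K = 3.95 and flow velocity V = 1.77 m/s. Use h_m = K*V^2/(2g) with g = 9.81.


Minor loss formula: h_m = K * V^2/(2g).
V^2 = 1.77^2 = 3.1329.
V^2/(2g) = 3.1329 / 19.62 = 0.1597 m.
h_m = 3.95 * 0.1597 = 0.6307 m.

0.6307


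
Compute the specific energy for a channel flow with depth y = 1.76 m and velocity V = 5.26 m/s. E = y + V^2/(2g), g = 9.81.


Specific energy E = y + V^2/(2g).
Velocity head = V^2/(2g) = 5.26^2 / (2*9.81) = 27.6676 / 19.62 = 1.4102 m.
E = 1.76 + 1.4102 = 3.1702 m.

3.1702


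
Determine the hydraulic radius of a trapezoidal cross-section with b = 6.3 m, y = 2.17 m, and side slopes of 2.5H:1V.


For a trapezoidal section with side slope z:
A = (b + z*y)*y = (6.3 + 2.5*2.17)*2.17 = 25.443 m^2.
P = b + 2*y*sqrt(1 + z^2) = 6.3 + 2*2.17*sqrt(1 + 2.5^2) = 17.986 m.
R = A/P = 25.443 / 17.986 = 1.4146 m.

1.4146


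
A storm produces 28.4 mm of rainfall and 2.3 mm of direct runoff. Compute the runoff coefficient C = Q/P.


The runoff coefficient C = runoff depth / rainfall depth.
C = 2.3 / 28.4
  = 0.081.

0.081


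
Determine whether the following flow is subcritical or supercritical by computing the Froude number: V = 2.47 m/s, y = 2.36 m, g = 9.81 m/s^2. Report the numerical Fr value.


The Froude number is defined as Fr = V / sqrt(g*y).
g*y = 9.81 * 2.36 = 23.1516.
sqrt(g*y) = sqrt(23.1516) = 4.8116.
Fr = 2.47 / 4.8116 = 0.5133.
Since Fr < 1, the flow is subcritical.

0.5133


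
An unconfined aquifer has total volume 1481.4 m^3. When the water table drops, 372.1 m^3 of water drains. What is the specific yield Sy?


Specific yield Sy = Volume drained / Total volume.
Sy = 372.1 / 1481.4
   = 0.2512.

0.2512
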